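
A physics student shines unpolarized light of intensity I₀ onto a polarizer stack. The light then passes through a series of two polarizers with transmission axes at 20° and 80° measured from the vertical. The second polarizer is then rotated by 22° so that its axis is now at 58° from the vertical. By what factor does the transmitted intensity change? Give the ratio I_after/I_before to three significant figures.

Before rotation:
Unpolarized light through the first polarizer → I₁ = ½ I₀, now polarized at 20°.
I₂ = I₁ cos²(80° − 20°) = 0.5 I₀ · cos²(60°) = 0.125 I₀.
After rotation:
Unpolarized light through the first polarizer → I₁ = ½ I₀, now polarized at 20°.
I₂ = I₁ cos²(58° − 20°) = 0.5 I₀ · cos²(38°) = 0.3105 I₀.
Ratio = 0.3105 / 0.125 = 2.484.

I_new/I_old ≈ 2.48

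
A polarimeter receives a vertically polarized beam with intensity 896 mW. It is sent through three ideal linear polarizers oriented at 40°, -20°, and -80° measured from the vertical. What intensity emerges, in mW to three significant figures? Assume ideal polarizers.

I ≈ 32.9 mW

I₁ = 896 mW · cos²(40°) = 525.8 mW.
I₂ = I₁ · cos²(60°) = 525.8 · 0.25 = 131.4 mW.
I₃ = I₂ · cos²(60°) = 131.4 · 0.25 = 32.86 mW.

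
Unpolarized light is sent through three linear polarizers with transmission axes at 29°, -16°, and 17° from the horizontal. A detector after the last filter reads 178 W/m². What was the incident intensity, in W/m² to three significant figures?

Unpolarized light through the first polarizer → I₁ = ½ I₀, now polarized at 29°.
I₂ = I₁ cos²(-16° − 29°) = 0.5 I₀ · cos²(45°) = 0.25 I₀.
I₃ = I₂ cos²(17° + 16°) = 0.25 I₀ · cos²(33°) = 0.1758 I₀.
So 178 W/m² = 0.1758 I₀, giving I₀ = 178/0.1758 = 1012 W/m².

I₀ ≈ 1010 W/m²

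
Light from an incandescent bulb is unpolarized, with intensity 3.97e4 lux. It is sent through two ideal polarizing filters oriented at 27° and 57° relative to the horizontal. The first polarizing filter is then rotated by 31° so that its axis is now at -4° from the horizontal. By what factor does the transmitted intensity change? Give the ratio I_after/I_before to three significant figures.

I_new/I_old ≈ 0.313

Before rotation:
Unpolarized light through the first polarizer → I₁ = ½ I₀, now polarized at 27°.
I₂ = I₁ cos²(57° − 27°) = 0.5 I₀ · cos²(30°) = 0.375 I₀.
After rotation:
Unpolarized light through the first polarizer → I₁ = ½ I₀, now polarized at -4°.
I₂ = I₁ cos²(57° + 4°) = 0.5 I₀ · cos²(61°) = 0.1175 I₀.
Ratio = 0.1175 / 0.375 = 0.3134.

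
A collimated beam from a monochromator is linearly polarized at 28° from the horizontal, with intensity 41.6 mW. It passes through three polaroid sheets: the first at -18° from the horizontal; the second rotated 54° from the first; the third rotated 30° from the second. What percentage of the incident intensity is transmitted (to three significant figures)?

≈ 12.5%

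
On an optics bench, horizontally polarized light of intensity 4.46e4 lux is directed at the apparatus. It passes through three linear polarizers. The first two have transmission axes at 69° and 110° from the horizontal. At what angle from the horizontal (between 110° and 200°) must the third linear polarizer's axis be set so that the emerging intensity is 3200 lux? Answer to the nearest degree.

I₁ = I₀ cos²(69° − 0°) = I₀ cos²(69°) = 0.1284 I₀.
I₂ = I₁ cos²(110° − 69°) = 0.1284 I₀ · cos²(41°) = 0.07315 I₀.
Target fraction: 3200 / 4.46e4 lux = 0.07175 of I₀.
Need I₃/I₀ = 0.07175, so cos²(θ − 110°) = 0.07175 / 0.07315 = 0.9808.
θ − 110° = arccos(√0.9808) = 8.0°, giving θ ≈ 110 + 8.0 = 118.0°.

θ ≈ 118°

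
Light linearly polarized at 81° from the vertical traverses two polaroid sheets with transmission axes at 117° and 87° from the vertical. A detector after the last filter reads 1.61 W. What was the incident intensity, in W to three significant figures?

By Malus's law, I₁ = I₀ cos²(117° − 81°) = I₀ cos²(36°) = 0.6545 I₀.
I₂ = I₁ cos²(87° − 117°) = 0.6545 I₀ · cos²(30°) = 0.4909 I₀.
So 1.61 W = 0.4909 I₀, giving I₀ = 1.61/0.4909 = 3.28 W.

I₀ ≈ 3.28 W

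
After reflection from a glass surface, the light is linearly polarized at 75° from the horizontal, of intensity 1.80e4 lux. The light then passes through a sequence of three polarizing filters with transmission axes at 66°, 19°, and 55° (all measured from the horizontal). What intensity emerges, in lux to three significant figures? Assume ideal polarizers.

By Malus's law, I₁ = 1.80e4 lux · cos²(9°) = 1.756e+04 lux.
I₂ = I₁ · cos²(47°) = 1.756e+04 · 0.4651 = 8167 lux.
I₃ = I₂ · cos²(36°) = 8167 · 0.6545 = 5346 lux.

I ≈ 5350 lux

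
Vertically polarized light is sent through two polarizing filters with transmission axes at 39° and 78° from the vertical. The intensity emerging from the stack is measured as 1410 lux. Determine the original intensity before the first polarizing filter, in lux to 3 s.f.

I₀ ≈ 3870 lux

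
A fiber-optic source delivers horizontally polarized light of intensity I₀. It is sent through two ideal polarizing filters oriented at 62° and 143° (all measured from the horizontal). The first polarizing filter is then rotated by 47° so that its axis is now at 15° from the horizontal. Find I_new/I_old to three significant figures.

Before rotation:
I₁ = I₀ cos²(62° − 0°) = I₀ cos²(62°) = 0.2204 I₀.
I₂ = I₁ cos²(143° − 62°) = 0.2204 I₀ · cos²(81°) = 0.005394 I₀.
After rotation:
I₁ = I₀ cos²(15° − 0°) = I₀ cos²(15°) = 0.933 I₀.
Angle between axes 1 and 2: 52°. I₂ = 0.933 I₀ · cos²(52°) = 0.3536 I₀.
Ratio = 0.3536 / 0.005394 = 65.57.

I_new/I_old ≈ 65.6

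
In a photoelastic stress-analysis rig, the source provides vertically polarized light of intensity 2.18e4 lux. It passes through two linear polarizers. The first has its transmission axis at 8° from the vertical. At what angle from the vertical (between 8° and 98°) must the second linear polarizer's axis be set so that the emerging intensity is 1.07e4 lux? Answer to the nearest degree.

I₁ = I₀ cos²(8° − 0°) = I₀ cos²(8°) = 0.9806 I₀.
Target fraction: 1.07e4 / 2.18e4 lux = 0.4908 of I₀.
Need I₂/I₀ = 0.4908, so cos²(θ − 8°) = 0.4908 / 0.9806 = 0.5005.
θ − 8° = arccos(√0.5005) = 45.0°, giving θ ≈ 8 + 45.0 = 53.0°.

θ ≈ 53°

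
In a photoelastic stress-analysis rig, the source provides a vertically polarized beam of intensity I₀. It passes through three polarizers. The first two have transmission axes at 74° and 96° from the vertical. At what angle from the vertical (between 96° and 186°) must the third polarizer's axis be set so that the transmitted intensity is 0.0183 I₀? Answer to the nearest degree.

θ ≈ 154°

I₁ = I₀ cos²(74° − 0°) = I₀ cos²(74°) = 0.07598 I₀.
I₂ = I₁ cos²(96° − 74°) = 0.07598 I₀ · cos²(22°) = 0.06531 I₀.
Need I₃/I₀ = 0.0183, so cos²(θ − 96°) = 0.0183 / 0.06531 = 0.2802.
θ − 96° = arccos(√0.2802) = 58.0°, giving θ ≈ 96 + 58.0 = 154.0°.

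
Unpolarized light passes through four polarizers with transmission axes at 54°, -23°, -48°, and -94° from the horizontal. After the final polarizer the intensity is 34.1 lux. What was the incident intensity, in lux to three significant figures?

I₀ ≈ 3400 lux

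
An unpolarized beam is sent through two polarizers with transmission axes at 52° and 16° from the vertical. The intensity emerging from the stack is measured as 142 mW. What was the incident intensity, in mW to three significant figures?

Unpolarized light through the first polarizer → I₁ = ½ I₀, now polarized at 52°.
I₂ = I₁ cos²(16° − 52°) = 0.5 I₀ · cos²(36°) = 0.3273 I₀.
So 142 mW = 0.3273 I₀, giving I₀ = 142/0.3273 = 433.9 mW.

I₀ ≈ 434 mW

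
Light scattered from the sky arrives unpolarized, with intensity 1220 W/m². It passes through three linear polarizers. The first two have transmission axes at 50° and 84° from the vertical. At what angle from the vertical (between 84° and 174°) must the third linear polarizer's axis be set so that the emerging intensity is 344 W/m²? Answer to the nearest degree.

Unpolarized light through the first polarizer → I₁ = ½ I₀, now polarized at 50°.
I₂ = I₁ cos²(84° − 50°) = 0.5 I₀ · cos²(34°) = 0.3437 I₀.
Target fraction: 344 / 1220 W/m² = 0.282 of I₀.
Need I₃/I₀ = 0.282, so cos²(θ − 84°) = 0.282 / 0.3437 = 0.8205.
θ − 84° = arccos(√0.8205) = 25.1°, giving θ ≈ 84 + 25.1 = 109.1°.

θ ≈ 109°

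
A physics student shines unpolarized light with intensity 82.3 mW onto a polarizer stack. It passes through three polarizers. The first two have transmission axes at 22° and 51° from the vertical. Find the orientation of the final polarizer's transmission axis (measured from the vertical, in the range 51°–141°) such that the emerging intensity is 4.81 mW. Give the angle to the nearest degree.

θ ≈ 118°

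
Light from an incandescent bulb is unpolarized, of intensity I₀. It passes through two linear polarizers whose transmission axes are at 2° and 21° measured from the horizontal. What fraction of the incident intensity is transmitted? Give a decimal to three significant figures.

≈ 0.447 I₀

Unpolarized light through the first polarizer → I₁ = ½ I₀, now polarized at 2°.
I₂ = I₁ cos²(21° − 2°) = 0.5 I₀ · cos²(19°) = 0.447 I₀.
Transmitted fraction = 0.447.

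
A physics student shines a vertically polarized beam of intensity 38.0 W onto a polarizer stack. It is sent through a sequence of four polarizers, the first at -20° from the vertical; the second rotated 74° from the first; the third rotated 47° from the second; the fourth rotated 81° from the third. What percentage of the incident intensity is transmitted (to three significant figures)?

≈ 0.0764%

I₁ = 38.0 W · cos²(20°) = 33.55 W.
I₂ = I₁ · cos²(74°) = 33.55 · 0.07598 = 2.549 W.
I₃ = I₂ · cos²(47°) = 2.549 · 0.4651 = 1.186 W.
I₄ = I₃ · cos²(81°) = 1.186 · 0.02447 = 0.02902 W.
That is 0.07636% of the incident intensity.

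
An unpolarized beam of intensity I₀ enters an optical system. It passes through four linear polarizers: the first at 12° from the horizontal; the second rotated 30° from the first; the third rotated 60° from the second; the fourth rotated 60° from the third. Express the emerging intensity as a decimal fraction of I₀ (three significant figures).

Unpolarized light through the first polarizer → I₁ = ½ I₀, now polarized at 12°.
I₂ = I₁ cos²(30°) = 0.5 · 0.75 I₀ = 0.375 I₀.
I₃ = I₂ cos²(60°) = 0.375 · 0.25 I₀ = 0.09375 I₀.
I₄ = I₃ cos²(60°) = 0.09375 · 0.25 I₀ = 0.02344 I₀.
Transmitted fraction = 0.02344.

≈ 0.0234 I₀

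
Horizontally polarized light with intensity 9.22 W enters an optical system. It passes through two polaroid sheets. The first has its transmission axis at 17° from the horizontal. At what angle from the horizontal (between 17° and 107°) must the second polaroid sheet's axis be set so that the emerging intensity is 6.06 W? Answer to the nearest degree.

By Malus's law, I₁ = I₀ cos²(17° − 0°) = I₀ cos²(17°) = 0.9145 I₀.
Target fraction: 6.06 / 9.22 W = 0.6573 of I₀.
Need I₂/I₀ = 0.6573, so cos²(θ − 17°) = 0.6573 / 0.9145 = 0.7187.
θ − 17° = arccos(√0.7187) = 32.0°, giving θ ≈ 17 + 32.0 = 49.0°.

θ ≈ 49°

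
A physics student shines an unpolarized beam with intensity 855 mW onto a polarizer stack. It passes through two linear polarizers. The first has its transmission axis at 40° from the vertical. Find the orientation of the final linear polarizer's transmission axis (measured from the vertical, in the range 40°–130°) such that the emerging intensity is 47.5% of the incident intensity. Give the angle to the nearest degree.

θ ≈ 53°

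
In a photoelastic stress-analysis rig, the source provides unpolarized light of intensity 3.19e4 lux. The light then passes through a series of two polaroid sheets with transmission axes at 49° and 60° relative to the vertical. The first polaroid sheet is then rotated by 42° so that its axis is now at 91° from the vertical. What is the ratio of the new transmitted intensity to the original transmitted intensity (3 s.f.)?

Before rotation:
Unpolarized light through the first polarizer → I₁ = ½ I₀, now polarized at 49°.
I₂ = I₁ cos²(60° − 49°) = 0.5 I₀ · cos²(11°) = 0.4818 I₀.
After rotation:
Unpolarized light through the first polarizer → I₁ = ½ I₀, now polarized at 91°.
I₂ = I₁ cos²(60° − 91°) = 0.5 I₀ · cos²(31°) = 0.3674 I₀.
Ratio = 0.3674 / 0.4818 = 0.7625.

I_new/I_old ≈ 0.762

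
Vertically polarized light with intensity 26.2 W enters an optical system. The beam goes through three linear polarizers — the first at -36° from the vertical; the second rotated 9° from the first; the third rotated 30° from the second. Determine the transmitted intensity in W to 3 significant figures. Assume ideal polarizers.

I₁ = 26.2 W · cos²(36°) = 17.15 W.
I₂ = I₁ · cos²(9°) = 17.15 · 0.9755 = 16.73 W.
I₃ = I₂ · cos²(30°) = 16.73 · 0.75 = 12.55 W.

I ≈ 12.5 W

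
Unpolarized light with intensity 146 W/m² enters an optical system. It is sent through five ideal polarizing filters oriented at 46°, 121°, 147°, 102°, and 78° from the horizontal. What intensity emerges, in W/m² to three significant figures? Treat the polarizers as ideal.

Unpolarized light through the first polarizer → I₁ = 146 W/m²/2 = 73 W/m², polarized at 46°.
I₂ = I₁ · cos²(75°) = 73 · 0.06699 = 4.89 W/m².
I₃ = I₂ · cos²(26°) = 4.89 · 0.8078 = 3.95 W/m².
I₄ = I₃ · cos²(45°) = 3.95 · 0.5 = 1.975 W/m².
I₅ = I₄ · cos²(24°) = 1.975 · 0.8346 = 1.648 W/m².

I ≈ 1.65 W/m²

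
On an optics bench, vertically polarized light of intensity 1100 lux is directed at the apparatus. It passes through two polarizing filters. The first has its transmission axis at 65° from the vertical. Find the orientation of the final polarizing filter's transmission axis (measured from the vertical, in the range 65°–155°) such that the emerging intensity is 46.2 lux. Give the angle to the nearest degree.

I₁ = I₀ cos²(65° − 0°) = I₀ cos²(65°) = 0.1786 I₀.
Target fraction: 46.2 / 1100 lux = 0.042 of I₀.
Need I₂/I₀ = 0.042, so cos²(θ − 65°) = 0.042 / 0.1786 = 0.2352.
θ − 65° = arccos(√0.2352) = 61.0°, giving θ ≈ 65 + 61.0 = 126.0°.

θ ≈ 126°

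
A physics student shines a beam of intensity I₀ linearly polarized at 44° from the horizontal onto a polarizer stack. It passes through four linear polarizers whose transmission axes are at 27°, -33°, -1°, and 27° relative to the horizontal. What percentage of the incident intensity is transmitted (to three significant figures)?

≈ 12.8%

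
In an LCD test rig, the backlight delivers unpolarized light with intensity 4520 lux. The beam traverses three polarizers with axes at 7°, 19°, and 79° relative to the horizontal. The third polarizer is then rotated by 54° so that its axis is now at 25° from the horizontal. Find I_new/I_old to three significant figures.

I_new/I_old ≈ 3.96

Before rotation:
Unpolarized light through the first polarizer → I₁ = ½ I₀, now polarized at 7°.
I₂ = I₁ cos²(19° − 7°) = 0.5 I₀ · cos²(12°) = 0.4784 I₀.
I₃ = I₂ cos²(79° − 19°) = 0.4784 I₀ · cos²(60°) = 0.1196 I₀.
After rotation:
Unpolarized light through the first polarizer → I₁ = ½ I₀, now polarized at 7°.
I₂ = I₁ cos²(19° − 7°) = 0.5 I₀ · cos²(12°) = 0.4784 I₀.
I₃ = I₂ cos²(25° − 19°) = 0.4784 I₀ · cos²(6°) = 0.4732 I₀.
Ratio = 0.4732 / 0.1196 = 3.956.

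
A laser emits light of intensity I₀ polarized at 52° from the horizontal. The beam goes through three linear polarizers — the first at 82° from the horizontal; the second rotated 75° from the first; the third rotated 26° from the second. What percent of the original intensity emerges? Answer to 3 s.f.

≈ 4.06%

I₁ = I₀ cos²(82° − 52°) = I₀ cos²(30°) = 0.75 I₀.
I₂ = I₁ cos²(75°) = 0.75 · 0.06699 I₀ = 0.05024 I₀.
I₃ = I₂ cos²(26°) = 0.05024 · 0.8078 I₀ = 0.04059 I₀.
That is 4.059% of the incident intensity.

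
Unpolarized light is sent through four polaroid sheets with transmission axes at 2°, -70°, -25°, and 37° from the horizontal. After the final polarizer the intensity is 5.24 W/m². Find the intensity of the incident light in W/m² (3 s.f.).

I₀ ≈ 996 W/m²

Unpolarized light through the first polarizer → I₁ = ½ I₀, now polarized at 2°.
I₂ = I₁ cos²(-70° − 2°) = 0.5 I₀ · cos²(72°) = 0.04775 I₀.
I₃ = I₂ cos²(-25° + 70°) = 0.04775 I₀ · cos²(45°) = 0.02387 I₀.
I₄ = I₃ cos²(37° + 25°) = 0.02387 I₀ · cos²(62°) = 0.005262 I₀.
So 5.24 W/m² = 0.005262 I₀, giving I₀ = 5.24/0.005262 = 995.9 W/m².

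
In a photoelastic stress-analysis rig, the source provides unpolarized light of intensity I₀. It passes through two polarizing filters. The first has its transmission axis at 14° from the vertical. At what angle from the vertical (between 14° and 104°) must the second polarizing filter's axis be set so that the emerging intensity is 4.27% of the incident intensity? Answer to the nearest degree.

θ ≈ 87°

Unpolarized light through the first polarizer → I₁ = ½ I₀, now polarized at 14°.
Need I₂/I₀ = 0.0427, so cos²(θ − 14°) = 0.0427 / 0.5 = 0.0854.
θ − 14° = arccos(√0.0854) = 73.0°, giving θ ≈ 14 + 73.0 = 87.0°.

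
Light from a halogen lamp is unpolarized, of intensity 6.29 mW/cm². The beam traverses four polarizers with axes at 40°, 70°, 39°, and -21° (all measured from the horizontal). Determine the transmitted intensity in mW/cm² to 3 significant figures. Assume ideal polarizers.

Unpolarized light through the first polarizer → I₁ = 6.29 mW/cm²/2 = 3.145 mW/cm², polarized at 40°.
I₂ = I₁ · cos²(30°) = 3.145 · 0.75 = 2.359 mW/cm².
I₃ = I₂ · cos²(31°) = 2.359 · 0.7347 = 1.733 mW/cm².
I₄ = I₃ · cos²(60°) = 1.733 · 0.25 = 0.4333 mW/cm².

I ≈ 0.433 mW/cm²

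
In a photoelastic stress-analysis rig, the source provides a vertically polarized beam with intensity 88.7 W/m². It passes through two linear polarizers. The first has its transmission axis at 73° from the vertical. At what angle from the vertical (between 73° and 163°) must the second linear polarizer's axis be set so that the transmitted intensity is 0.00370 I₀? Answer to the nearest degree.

θ ≈ 151°

I₁ = I₀ cos²(73° − 0°) = I₀ cos²(73°) = 0.08548 I₀.
Need I₂/I₀ = 0.0037, so cos²(θ − 73°) = 0.0037 / 0.08548 = 0.04328.
θ − 73° = arccos(√0.04328) = 78.0°, giving θ ≈ 73 + 78.0 = 151.0°.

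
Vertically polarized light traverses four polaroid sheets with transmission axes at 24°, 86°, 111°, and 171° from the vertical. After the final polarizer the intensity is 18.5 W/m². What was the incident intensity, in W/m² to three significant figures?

I₁ = I₀ cos²(24° − 0°) = I₀ cos²(24°) = 0.8346 I₀.
I₂ = I₁ cos²(86° − 24°) = 0.8346 I₀ · cos²(62°) = 0.1839 I₀.
I₃ = I₂ cos²(111° − 86°) = 0.1839 I₀ · cos²(25°) = 0.1511 I₀.
I₄ = I₃ cos²(171° − 111°) = 0.1511 I₀ · cos²(60°) = 0.03777 I₀.
So 18.5 W/m² = 0.03777 I₀, giving I₀ = 18.5/0.03777 = 489.8 W/m².

I₀ ≈ 490 W/m²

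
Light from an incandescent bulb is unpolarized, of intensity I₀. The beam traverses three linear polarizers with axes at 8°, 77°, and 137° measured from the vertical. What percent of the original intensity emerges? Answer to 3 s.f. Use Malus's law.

Unpolarized light through the first polarizer → I₁ = ½ I₀, now polarized at 8°.
I₂ = I₁ cos²(77° − 8°) = 0.5 I₀ · cos²(69°) = 0.06421 I₀.
I₃ = I₂ cos²(137° − 77°) = 0.06421 I₀ · cos²(60°) = 0.01605 I₀.
That is 1.605% of the incident intensity.

≈ 1.61%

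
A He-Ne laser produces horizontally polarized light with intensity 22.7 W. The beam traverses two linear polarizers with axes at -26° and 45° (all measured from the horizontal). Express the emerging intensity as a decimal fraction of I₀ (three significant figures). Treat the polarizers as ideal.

By Malus's law, I₁ = 22.7 W · cos²(26°) = 18.34 W.
I₂ = I₁ · cos²(71°) = 18.34 · 0.106 = 1.944 W.
Transmitted fraction = 0.08563.

I/I₀ ≈ 0.0856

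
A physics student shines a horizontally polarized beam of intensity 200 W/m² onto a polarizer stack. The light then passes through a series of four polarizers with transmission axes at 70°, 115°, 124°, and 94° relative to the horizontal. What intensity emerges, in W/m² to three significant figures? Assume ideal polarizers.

By Malus's law, I₁ = 200 W/m² · cos²(70°) = 23.4 W/m².
I₂ = I₁ · cos²(45°) = 23.4 · 0.5 = 11.7 W/m².
I₃ = I₂ · cos²(9°) = 11.7 · 0.9755 = 11.41 W/m².
I₄ = I₃ · cos²(30°) = 11.41 · 0.75 = 8.559 W/m².

I ≈ 8.56 W/m²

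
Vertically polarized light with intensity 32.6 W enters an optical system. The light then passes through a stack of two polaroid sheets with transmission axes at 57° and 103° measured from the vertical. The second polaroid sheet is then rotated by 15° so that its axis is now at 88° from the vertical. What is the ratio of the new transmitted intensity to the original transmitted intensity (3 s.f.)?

I_new/I_old ≈ 1.52

Before rotation:
I₁ = I₀ cos²(57° − 0°) = I₀ cos²(57°) = 0.2966 I₀.
I₂ = I₁ cos²(103° − 57°) = 0.2966 I₀ · cos²(46°) = 0.1431 I₀.
After rotation:
I₁ = I₀ cos²(57° − 0°) = I₀ cos²(57°) = 0.2966 I₀.
I₂ = I₁ cos²(88° − 57°) = 0.2966 I₀ · cos²(31°) = 0.2179 I₀.
Ratio = 0.2179 / 0.1431 = 1.523.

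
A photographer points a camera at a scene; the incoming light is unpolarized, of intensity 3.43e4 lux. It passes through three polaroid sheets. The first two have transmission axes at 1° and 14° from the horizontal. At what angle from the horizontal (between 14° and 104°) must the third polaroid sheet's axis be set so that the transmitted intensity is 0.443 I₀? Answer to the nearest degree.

θ ≈ 29°

Unpolarized light through the first polarizer → I₁ = ½ I₀, now polarized at 1°.
I₂ = I₁ cos²(14° − 1°) = 0.5 I₀ · cos²(13°) = 0.4747 I₀.
Need I₃/I₀ = 0.443, so cos²(θ − 14°) = 0.443 / 0.4747 = 0.9332.
θ − 14° = arccos(√0.9332) = 15.0°, giving θ ≈ 14 + 15.0 = 29.0°.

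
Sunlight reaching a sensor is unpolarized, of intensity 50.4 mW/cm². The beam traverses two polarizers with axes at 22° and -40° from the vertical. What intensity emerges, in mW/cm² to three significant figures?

I ≈ 5.55 mW/cm²

Unpolarized light through the first polarizer → I₁ = 50.4 mW/cm²/2 = 25.2 mW/cm², polarized at 22°.
I₂ = I₁ · cos²(62°) = 25.2 · 0.2204 = 5.554 mW/cm².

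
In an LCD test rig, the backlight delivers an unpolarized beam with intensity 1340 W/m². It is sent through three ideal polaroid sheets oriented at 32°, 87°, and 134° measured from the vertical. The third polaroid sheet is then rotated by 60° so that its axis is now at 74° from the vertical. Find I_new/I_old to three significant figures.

I_new/I_old ≈ 2.04

Before rotation:
Unpolarized light through the first polarizer → I₁ = ½ I₀, now polarized at 32°.
I₂ = I₁ cos²(87° − 32°) = 0.5 I₀ · cos²(55°) = 0.1645 I₀.
I₃ = I₂ cos²(134° − 87°) = 0.1645 I₀ · cos²(47°) = 0.07651 I₀.
After rotation:
Unpolarized light through the first polarizer → I₁ = ½ I₀, now polarized at 32°.
I₂ = I₁ cos²(87° − 32°) = 0.5 I₀ · cos²(55°) = 0.1645 I₀.
I₃ = I₂ cos²(74° − 87°) = 0.1645 I₀ · cos²(13°) = 0.1562 I₀.
Ratio = 0.1562 / 0.07651 = 2.041.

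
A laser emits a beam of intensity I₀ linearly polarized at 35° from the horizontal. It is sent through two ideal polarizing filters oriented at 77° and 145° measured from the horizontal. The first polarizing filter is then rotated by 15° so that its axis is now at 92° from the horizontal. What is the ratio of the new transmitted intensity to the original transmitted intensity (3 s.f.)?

I_new/I_old ≈ 1.39

Before rotation:
By Malus's law, I₁ = I₀ cos²(77° − 35°) = I₀ cos²(42°) = 0.5523 I₀.
I₂ = I₁ cos²(145° − 77°) = 0.5523 I₀ · cos²(68°) = 0.0775 I₀.
After rotation:
I₁ = I₀ cos²(92° − 35°) = I₀ cos²(57°) = 0.2966 I₀.
I₂ = I₁ cos²(145° − 92°) = 0.2966 I₀ · cos²(53°) = 0.1074 I₀.
Ratio = 0.1074 / 0.0775 = 1.386.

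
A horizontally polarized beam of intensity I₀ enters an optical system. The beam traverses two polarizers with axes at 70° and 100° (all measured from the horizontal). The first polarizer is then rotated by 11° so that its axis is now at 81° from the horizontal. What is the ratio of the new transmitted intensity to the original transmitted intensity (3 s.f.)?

Before rotation:
By Malus's law, I₁ = I₀ cos²(70° − 0°) = I₀ cos²(70°) = 0.117 I₀.
I₂ = I₁ cos²(100° − 70°) = 0.117 I₀ · cos²(30°) = 0.08773 I₀.
After rotation:
I₁ = I₀ cos²(81° − 0°) = I₀ cos²(81°) = 0.02447 I₀.
I₂ = I₁ cos²(100° − 81°) = 0.02447 I₀ · cos²(19°) = 0.02188 I₀.
Ratio = 0.02188 / 0.08773 = 0.2494.

I_new/I_old ≈ 0.249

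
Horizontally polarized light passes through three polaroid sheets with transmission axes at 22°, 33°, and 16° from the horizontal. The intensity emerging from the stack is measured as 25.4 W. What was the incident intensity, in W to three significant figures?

By Malus's law, I₁ = I₀ cos²(22° − 0°) = I₀ cos²(22°) = 0.8597 I₀.
I₂ = I₁ cos²(33° − 22°) = 0.8597 I₀ · cos²(11°) = 0.8284 I₀.
I₃ = I₂ cos²(16° − 33°) = 0.8284 I₀ · cos²(17°) = 0.7576 I₀.
So 25.4 W = 0.7576 I₀, giving I₀ = 25.4/0.7576 = 33.53 W.

I₀ ≈ 33.5 W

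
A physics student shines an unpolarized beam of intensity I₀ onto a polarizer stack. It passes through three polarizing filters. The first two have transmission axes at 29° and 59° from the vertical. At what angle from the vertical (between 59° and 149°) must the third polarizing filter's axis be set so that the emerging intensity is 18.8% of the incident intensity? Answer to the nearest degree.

Unpolarized light through the first polarizer → I₁ = ½ I₀, now polarized at 29°.
I₂ = I₁ cos²(59° − 29°) = 0.5 I₀ · cos²(30°) = 0.375 I₀.
Need I₃/I₀ = 0.188, so cos²(θ − 59°) = 0.188 / 0.375 = 0.5013.
θ − 59° = arccos(√0.5013) = 44.9°, giving θ ≈ 59 + 44.9 = 103.9°.

θ ≈ 104°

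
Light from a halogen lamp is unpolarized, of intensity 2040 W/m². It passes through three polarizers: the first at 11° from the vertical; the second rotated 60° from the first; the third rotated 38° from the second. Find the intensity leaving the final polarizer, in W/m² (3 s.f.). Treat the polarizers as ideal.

I ≈ 158 W/m²

Unpolarized light through the first polarizer → I₁ = 2040 W/m²/2 = 1020 W/m², polarized at 11°.
I₂ = I₁ · cos²(60°) = 1020 · 0.25 = 255 W/m².
I₃ = I₂ · cos²(38°) = 255 · 0.621 = 158.3 W/m².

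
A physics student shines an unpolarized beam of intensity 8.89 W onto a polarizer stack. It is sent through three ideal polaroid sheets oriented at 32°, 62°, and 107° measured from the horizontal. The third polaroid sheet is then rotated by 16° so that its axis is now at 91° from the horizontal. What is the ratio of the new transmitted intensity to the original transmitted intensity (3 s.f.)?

Before rotation:
Unpolarized light through the first polarizer → I₁ = ½ I₀, now polarized at 32°.
I₂ = I₁ cos²(62° − 32°) = 0.5 I₀ · cos²(30°) = 0.375 I₀.
I₃ = I₂ cos²(107° − 62°) = 0.375 I₀ · cos²(45°) = 0.1875 I₀.
After rotation:
Unpolarized light through the first polarizer → I₁ = ½ I₀, now polarized at 32°.
I₂ = I₁ cos²(62° − 32°) = 0.5 I₀ · cos²(30°) = 0.375 I₀.
I₃ = I₂ cos²(91° − 62°) = 0.375 I₀ · cos²(29°) = 0.2869 I₀.
Ratio = 0.2869 / 0.1875 = 1.53.

I_new/I_old ≈ 1.53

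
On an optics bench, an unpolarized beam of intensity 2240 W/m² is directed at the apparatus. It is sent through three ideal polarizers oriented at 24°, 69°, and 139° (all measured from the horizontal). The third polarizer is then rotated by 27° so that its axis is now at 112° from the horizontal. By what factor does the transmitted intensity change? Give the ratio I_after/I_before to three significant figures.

I_new/I_old ≈ 4.57

Before rotation:
Unpolarized light through the first polarizer → I₁ = ½ I₀, now polarized at 24°.
I₂ = I₁ cos²(69° − 24°) = 0.5 I₀ · cos²(45°) = 0.25 I₀.
I₃ = I₂ cos²(139° − 69°) = 0.25 I₀ · cos²(70°) = 0.02924 I₀.
After rotation:
Unpolarized light through the first polarizer → I₁ = ½ I₀, now polarized at 24°.
I₂ = I₁ cos²(69° − 24°) = 0.5 I₀ · cos²(45°) = 0.25 I₀.
I₃ = I₂ cos²(112° − 69°) = 0.25 I₀ · cos²(43°) = 0.1337 I₀.
Ratio = 0.1337 / 0.02924 = 4.572.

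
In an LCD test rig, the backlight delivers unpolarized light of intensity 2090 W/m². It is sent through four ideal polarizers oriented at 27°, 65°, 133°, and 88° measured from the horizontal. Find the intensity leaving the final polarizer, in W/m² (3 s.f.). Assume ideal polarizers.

I ≈ 45.5 W/m²

Unpolarized light through the first polarizer → I₁ = 2090 W/m²/2 = 1045 W/m², polarized at 27°.
I₂ = I₁ · cos²(38°) = 1045 · 0.621 = 648.9 W/m².
I₃ = I₂ · cos²(68°) = 648.9 · 0.1403 = 91.06 W/m².
I₄ = I₃ · cos²(45°) = 91.06 · 0.5 = 45.53 W/m².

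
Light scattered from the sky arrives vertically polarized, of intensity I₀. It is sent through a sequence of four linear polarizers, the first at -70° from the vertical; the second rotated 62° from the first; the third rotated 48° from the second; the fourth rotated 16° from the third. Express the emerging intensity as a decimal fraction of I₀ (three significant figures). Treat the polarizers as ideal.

By Malus's law, I₁ = I₀ cos²(-70° − 0°) = I₀ cos²(70°) = 0.117 I₀.
I₂ = I₁ cos²(62°) = 0.117 · 0.2204 I₀ = 0.02578 I₀.
I₃ = I₂ cos²(48°) = 0.02578 · 0.4477 I₀ = 0.01154 I₀.
I₄ = I₃ cos²(16°) = 0.01154 · 0.924 I₀ = 0.01067 I₀.
Transmitted fraction = 0.01067.

≈ 0.0107 I₀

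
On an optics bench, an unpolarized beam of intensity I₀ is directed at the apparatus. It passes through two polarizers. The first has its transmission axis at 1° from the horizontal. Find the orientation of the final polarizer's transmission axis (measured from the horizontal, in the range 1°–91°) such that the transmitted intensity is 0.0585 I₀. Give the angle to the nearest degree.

θ ≈ 71°

Unpolarized light through the first polarizer → I₁ = ½ I₀, now polarized at 1°.
Need I₂/I₀ = 0.0585, so cos²(θ − 1°) = 0.0585 / 0.5 = 0.117.
θ − 1° = arccos(√0.117) = 70.0°, giving θ ≈ 1 + 70.0 = 71.0°.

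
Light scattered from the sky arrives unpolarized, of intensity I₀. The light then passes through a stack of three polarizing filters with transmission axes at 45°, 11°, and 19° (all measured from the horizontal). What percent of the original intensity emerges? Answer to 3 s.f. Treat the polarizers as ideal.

≈ 33.7%

Unpolarized light through the first polarizer → I₁ = ½ I₀, now polarized at 45°.
I₂ = I₁ cos²(11° − 45°) = 0.5 I₀ · cos²(34°) = 0.3437 I₀.
I₃ = I₂ cos²(19° − 11°) = 0.3437 I₀ · cos²(8°) = 0.337 I₀.
That is 33.7% of the incident intensity.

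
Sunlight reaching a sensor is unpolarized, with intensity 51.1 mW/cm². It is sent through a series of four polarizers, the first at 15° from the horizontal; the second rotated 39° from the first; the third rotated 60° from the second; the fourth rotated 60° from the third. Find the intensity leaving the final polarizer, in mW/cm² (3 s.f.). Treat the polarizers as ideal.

I ≈ 0.964 mW/cm²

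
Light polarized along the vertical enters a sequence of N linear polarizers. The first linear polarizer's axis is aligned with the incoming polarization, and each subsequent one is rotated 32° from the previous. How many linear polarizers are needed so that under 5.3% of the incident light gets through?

First polarizer is aligned with the polarization: full transmission.
Each further stage multiplies by cos²(32°) = 0.7192.
After N polarizers: T = 0.7192^(N−1). Require T < 0.053 ⇒ N−1 > ln(0.053)/ln(0.7192) = 8.91, so N−1 ≥ 9 and N = 10.
Check: N=10 gives T = 0.05147 < 0.053; N=9 gives T = 0.07157.

N = 10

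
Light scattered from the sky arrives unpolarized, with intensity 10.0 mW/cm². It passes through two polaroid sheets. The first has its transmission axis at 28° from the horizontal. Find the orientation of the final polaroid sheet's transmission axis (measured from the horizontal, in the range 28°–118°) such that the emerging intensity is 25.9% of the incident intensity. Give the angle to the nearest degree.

Unpolarized light through the first polarizer → I₁ = ½ I₀, now polarized at 28°.
Need I₂/I₀ = 0.259, so cos²(θ − 28°) = 0.259 / 0.5 = 0.518.
θ − 28° = arccos(√0.518) = 44.0°, giving θ ≈ 28 + 44.0 = 72.0°.

θ ≈ 72°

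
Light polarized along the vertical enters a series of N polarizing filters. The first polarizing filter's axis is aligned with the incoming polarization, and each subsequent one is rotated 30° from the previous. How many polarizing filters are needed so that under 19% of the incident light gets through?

N = 7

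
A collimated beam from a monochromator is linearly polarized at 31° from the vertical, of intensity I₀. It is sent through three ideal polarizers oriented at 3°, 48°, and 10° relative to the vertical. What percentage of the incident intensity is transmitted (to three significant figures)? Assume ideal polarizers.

≈ 24.2%

I₁ = I₀ cos²(3° − 31°) = I₀ cos²(28°) = 0.7796 I₀.
I₂ = I₁ cos²(48° − 3°) = 0.7796 I₀ · cos²(45°) = 0.3898 I₀.
I₃ = I₂ cos²(10° − 48°) = 0.3898 I₀ · cos²(38°) = 0.242 I₀.
That is 24.2% of the incident intensity.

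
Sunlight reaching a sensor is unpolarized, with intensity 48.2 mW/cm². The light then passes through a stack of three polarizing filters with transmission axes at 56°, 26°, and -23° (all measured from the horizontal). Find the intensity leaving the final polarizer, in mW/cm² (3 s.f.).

I ≈ 7.78 mW/cm²

Unpolarized light through the first polarizer → I₁ = 48.2 mW/cm²/2 = 24.1 mW/cm², polarized at 56°.
I₂ = I₁ · cos²(30°) = 24.1 · 0.75 = 18.08 mW/cm².
I₃ = I₂ · cos²(49°) = 18.08 · 0.4304 = 7.78 mW/cm².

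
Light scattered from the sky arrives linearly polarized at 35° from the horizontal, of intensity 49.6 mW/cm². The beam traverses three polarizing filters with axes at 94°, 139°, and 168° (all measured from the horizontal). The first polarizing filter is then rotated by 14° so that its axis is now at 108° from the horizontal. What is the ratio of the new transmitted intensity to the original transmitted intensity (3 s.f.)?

Before rotation:
By Malus's law, I₁ = I₀ cos²(94° − 35°) = I₀ cos²(59°) = 0.2653 I₀.
I₂ = I₁ cos²(139° − 94°) = 0.2653 I₀ · cos²(45°) = 0.1326 I₀.
I₃ = I₂ cos²(168° − 139°) = 0.1326 I₀ · cos²(29°) = 0.1015 I₀.
After rotation:
I₁ = I₀ cos²(108° − 35°) = I₀ cos²(73°) = 0.08548 I₀.
I₂ = I₁ cos²(139° − 108°) = 0.08548 I₀ · cos²(31°) = 0.06281 I₀.
I₃ = I₂ cos²(168° − 139°) = 0.06281 I₀ · cos²(29°) = 0.04804 I₀.
Ratio = 0.04804 / 0.1015 = 0.4735.

I_new/I_old ≈ 0.474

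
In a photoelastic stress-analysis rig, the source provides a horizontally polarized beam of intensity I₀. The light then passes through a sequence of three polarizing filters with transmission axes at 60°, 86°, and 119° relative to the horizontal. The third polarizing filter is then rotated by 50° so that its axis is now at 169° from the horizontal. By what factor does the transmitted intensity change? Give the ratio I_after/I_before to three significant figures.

I_new/I_old ≈ 0.0211

Before rotation:
By Malus's law, I₁ = I₀ cos²(60° − 0°) = I₀ cos²(60°) = 0.25 I₀.
I₂ = I₁ cos²(86° − 60°) = 0.25 I₀ · cos²(26°) = 0.202 I₀.
I₃ = I₂ cos²(119° − 86°) = 0.202 I₀ · cos²(33°) = 0.1421 I₀.
After rotation:
I₁ = I₀ cos²(60° − 0°) = I₀ cos²(60°) = 0.25 I₀.
I₂ = I₁ cos²(86° − 60°) = 0.25 I₀ · cos²(26°) = 0.202 I₀.
I₃ = I₂ cos²(169° − 86°) = 0.202 I₀ · cos²(83°) = 0.003 I₀.
Ratio = 0.003 / 0.1421 = 0.02112.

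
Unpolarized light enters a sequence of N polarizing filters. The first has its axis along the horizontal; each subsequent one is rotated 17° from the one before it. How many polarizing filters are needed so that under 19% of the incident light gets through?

First polarizer halves the unpolarized light: factor 1/2.
Each further stage multiplies by cos²(17°) = 0.9145.
After N polarizers: T = 0.5·0.9145^(N−1). Require T < 0.19 ⇒ N−1 > ln(0.19/0.5)/ln(0.9145) = 10.83, so N−1 ≥ 11 and N = 12.
Check: N=12 gives T = 0.1871 < 0.19; N=11 gives T = 0.2046.

N = 12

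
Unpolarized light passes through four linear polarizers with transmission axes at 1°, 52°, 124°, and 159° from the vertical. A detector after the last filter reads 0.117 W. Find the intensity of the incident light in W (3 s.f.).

Unpolarized light through the first polarizer → I₁ = ½ I₀, now polarized at 1°.
I₂ = I₁ cos²(52° − 1°) = 0.5 I₀ · cos²(51°) = 0.198 I₀.
I₃ = I₂ cos²(124° − 52°) = 0.198 I₀ · cos²(72°) = 0.01891 I₀.
I₄ = I₃ cos²(159° − 124°) = 0.01891 I₀ · cos²(35°) = 0.01269 I₀.
So 0.117 W = 0.01269 I₀, giving I₀ = 0.117/0.01269 = 9.221 W.

I₀ ≈ 9.22 W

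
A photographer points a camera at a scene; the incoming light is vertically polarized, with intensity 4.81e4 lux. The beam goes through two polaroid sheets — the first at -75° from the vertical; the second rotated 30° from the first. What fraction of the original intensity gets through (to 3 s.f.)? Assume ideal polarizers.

By Malus's law, I₁ = 4.81e4 lux · cos²(75°) = 3222 lux.
I₂ = I₁ · cos²(30°) = 3222 · 0.75 = 2417 lux.
Transmitted fraction = 0.05024.

I/I₀ ≈ 0.0502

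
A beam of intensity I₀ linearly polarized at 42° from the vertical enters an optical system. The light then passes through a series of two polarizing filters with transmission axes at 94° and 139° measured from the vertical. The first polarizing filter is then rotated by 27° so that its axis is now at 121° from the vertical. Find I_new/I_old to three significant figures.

Before rotation:
By Malus's law, I₁ = I₀ cos²(94° − 42°) = I₀ cos²(52°) = 0.379 I₀.
I₂ = I₁ cos²(139° − 94°) = 0.379 I₀ · cos²(45°) = 0.1895 I₀.
After rotation:
I₁ = I₀ cos²(121° − 42°) = I₀ cos²(79°) = 0.03641 I₀.
I₂ = I₁ cos²(139° − 121°) = 0.03641 I₀ · cos²(18°) = 0.03293 I₀.
Ratio = 0.03293 / 0.1895 = 0.1738.

I_new/I_old ≈ 0.174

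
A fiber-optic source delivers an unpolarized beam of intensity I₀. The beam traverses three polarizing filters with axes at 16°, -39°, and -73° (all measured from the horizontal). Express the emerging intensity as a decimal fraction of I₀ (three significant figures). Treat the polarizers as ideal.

Unpolarized light through the first polarizer → I₁ = ½ I₀, now polarized at 16°.
I₂ = I₁ cos²(-39° − 16°) = 0.5 I₀ · cos²(55°) = 0.1645 I₀.
I₃ = I₂ cos²(-73° + 39°) = 0.1645 I₀ · cos²(34°) = 0.1131 I₀.
Transmitted fraction = 0.1131.

≈ 0.113 I₀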